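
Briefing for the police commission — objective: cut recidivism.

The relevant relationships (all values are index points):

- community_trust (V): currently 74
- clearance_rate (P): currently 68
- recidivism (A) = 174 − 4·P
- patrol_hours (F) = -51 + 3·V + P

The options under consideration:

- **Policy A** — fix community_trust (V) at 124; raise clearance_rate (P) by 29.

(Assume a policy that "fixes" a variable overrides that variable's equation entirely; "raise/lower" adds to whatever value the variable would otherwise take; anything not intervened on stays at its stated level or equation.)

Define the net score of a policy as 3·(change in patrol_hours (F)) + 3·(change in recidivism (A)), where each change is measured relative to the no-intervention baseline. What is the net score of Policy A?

189

Baseline:
  V = 74
  P = 68
  A = 174 − 4·68 = -98
  F = -51 + 3·74 + 68 = 239
Policy A (V := 124, P + 29):
  V = 124
  P = 68 + 29 = 97
  A = 174 − 4·97 = -214
  F = -51 + 3·124 + 97 = 418
ΔF = 418 − 239 = 179; ΔA = -214 − (-98) = -116
Score = 3·179 + 3·(-116) = 189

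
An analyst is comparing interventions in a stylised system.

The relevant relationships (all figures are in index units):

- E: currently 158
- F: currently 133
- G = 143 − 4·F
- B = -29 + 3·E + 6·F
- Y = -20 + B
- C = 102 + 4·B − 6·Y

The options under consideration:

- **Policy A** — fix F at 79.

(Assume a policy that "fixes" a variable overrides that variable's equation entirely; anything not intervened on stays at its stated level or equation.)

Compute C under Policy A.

Policy A (F := 79):
  E = 158
  F = 79
  B = -29 + 3·158 + 6·79 = 919
  Y = -20 + 919 = 899
  C = 102 + 4·919 − 6·899 = -1616

-1616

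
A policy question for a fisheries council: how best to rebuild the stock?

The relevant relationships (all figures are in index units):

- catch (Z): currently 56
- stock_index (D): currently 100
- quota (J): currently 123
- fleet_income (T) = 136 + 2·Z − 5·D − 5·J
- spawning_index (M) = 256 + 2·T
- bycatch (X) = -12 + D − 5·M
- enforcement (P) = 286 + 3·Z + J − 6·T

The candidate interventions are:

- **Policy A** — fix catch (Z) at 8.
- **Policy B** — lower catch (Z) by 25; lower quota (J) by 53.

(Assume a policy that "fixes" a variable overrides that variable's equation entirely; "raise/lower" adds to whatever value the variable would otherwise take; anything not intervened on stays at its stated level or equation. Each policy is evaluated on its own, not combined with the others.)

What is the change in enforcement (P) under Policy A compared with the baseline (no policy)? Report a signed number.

432

Baseline:
  Z = 56
  D = 100
  J = 123
  T = 136 + 2·56 − 5·100 − 5·123 = -867
  P = 286 + 3·56 + 123 − 6·(-867) = 5779
Policy A (Z := 8):
  Z = 8
  D = 100
  J = 123
  T = 136 + 2·8 − 5·100 − 5·123 = -963
  P = 286 + 3·8 + 123 − 6·(-963) = 6211
Change in P: 6211 − 5779 = 432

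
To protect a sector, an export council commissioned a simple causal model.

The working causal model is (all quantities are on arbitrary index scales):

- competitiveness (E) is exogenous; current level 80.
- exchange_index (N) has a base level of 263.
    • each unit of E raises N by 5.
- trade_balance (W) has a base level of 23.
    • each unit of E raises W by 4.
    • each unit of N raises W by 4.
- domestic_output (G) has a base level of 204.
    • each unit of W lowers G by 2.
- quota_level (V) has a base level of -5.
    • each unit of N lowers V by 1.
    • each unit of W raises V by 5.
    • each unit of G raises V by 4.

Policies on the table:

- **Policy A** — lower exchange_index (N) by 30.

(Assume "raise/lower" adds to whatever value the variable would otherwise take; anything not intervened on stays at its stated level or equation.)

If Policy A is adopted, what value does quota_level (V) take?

-8447

Policy A (N − 30):
  E = 80
  N = 263 + 5·80 (−30 from intervention) = 633
  W = 23 + 4·80 + 4·633 = 2875
  G = 204 − 2·2875 = -5546
  V = -5 − 633 + 5·2875 + 4·(-5546) = -8447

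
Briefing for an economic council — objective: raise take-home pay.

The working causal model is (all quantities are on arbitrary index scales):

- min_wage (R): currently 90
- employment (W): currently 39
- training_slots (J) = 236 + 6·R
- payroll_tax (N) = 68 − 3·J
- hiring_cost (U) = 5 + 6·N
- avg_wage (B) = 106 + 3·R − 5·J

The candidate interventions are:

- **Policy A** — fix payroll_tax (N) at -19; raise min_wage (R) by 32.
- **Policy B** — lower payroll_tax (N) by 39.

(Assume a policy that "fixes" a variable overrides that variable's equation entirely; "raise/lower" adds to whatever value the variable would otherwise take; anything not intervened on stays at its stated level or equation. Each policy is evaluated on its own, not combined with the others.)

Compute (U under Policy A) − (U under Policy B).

13680

Policy A (N := -19, R + 32):
  R = 90 + 32 = 122
  J = 236 + 6·122 = 968
  N = -19
  U = 5 + 6·(-19) = -109
Policy B (N − 39):
  R = 90
  J = 236 + 6·90 = 776
  N = 68 − 3·776 (−39 from intervention) = -2299
  U = 5 + 6·(-2299) = -13789
U: -109 − (-13789) = 13680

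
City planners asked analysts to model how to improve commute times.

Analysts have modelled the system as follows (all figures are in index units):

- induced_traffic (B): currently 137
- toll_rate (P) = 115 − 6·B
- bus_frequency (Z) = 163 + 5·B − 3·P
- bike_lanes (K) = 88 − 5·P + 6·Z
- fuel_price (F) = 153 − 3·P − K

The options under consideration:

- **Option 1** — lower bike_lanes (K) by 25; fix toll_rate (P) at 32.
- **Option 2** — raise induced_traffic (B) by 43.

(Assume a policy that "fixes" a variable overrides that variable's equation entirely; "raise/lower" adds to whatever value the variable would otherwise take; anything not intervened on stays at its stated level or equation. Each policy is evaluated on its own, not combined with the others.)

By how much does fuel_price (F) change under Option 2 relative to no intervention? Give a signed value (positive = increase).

Baseline:
  B = 137
  P = 115 − 6·137 = -707
  Z = 163 + 5·137 − 3·(-707) = 2969
  K = 88 − 5·(-707) + 6·2969 = 21437
  F = 153 − 3·(-707) − 21437 = -19163
Option 2 (B + 43):
  B = 137 + 43 = 180
  P = 115 − 6·180 = -965
  Z = 163 + 5·180 − 3·(-965) = 3958
  K = 88 − 5·(-965) + 6·3958 = 28661
  F = 153 − 3·(-965) − 28661 = -25613
Change in F: -25613 − (-19163) = -6450

-6450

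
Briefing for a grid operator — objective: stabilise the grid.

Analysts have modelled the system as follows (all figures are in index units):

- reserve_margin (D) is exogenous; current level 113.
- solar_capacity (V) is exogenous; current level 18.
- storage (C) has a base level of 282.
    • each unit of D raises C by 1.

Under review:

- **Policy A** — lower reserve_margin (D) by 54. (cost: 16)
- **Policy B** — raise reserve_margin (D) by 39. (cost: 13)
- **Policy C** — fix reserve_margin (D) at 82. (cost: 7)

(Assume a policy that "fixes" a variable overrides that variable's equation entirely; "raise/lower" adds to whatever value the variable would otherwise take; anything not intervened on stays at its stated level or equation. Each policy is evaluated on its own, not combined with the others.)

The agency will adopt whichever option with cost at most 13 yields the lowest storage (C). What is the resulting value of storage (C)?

364

Policy B (D + 39):
  D = 113 + 39 = 152
  C = 282 + 152 = 434
Policy C (D := 82):
  D = 82
  C = 282 + 82 = 364
Comparing — Policy B: C=434, Policy C: C=364. Lowest is 364 (Policy C).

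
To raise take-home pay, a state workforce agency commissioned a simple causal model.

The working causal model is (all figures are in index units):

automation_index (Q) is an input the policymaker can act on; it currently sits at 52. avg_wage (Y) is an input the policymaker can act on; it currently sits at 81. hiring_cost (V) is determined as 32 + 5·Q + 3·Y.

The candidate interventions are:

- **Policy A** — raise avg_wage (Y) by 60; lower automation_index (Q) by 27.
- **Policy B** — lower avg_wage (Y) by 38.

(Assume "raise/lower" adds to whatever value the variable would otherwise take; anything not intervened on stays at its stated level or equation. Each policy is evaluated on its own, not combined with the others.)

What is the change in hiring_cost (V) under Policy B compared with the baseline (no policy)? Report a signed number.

Baseline:
  Q = 52
  Y = 81
  V = 32 + 5·52 + 3·81 = 535
Policy B (Y − 38):
  Q = 52
  Y = 81 − 38 = 43
  V = 32 + 5·52 + 3·43 = 421
Change in V: 421 − 535 = -114

-114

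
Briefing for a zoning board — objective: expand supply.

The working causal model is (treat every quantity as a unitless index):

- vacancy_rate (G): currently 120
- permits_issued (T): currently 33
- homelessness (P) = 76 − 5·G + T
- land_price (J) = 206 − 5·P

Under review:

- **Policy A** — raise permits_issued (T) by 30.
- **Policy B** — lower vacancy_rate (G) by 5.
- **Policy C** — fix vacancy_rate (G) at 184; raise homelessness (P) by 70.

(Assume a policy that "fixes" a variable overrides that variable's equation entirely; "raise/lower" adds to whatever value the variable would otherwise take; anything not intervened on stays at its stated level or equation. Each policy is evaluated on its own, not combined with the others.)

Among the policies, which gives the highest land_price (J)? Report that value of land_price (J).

Policy A (T + 30):
  G = 120
  T = 33 + 30 = 63
  P = 76 − 5·120 + 63 = -461
  J = 206 − 5·(-461) = 2511
Policy B (G − 5):
  G = 120 − 5 = 115
  T = 33
  P = 76 − 5·115 + 33 = -466
  J = 206 − 5·(-466) = 2536
Policy C (G := 184, P + 70):
  G = 184
  T = 33
  P = 76 − 5·184 + 33 (+70 from intervention) = -741
  J = 206 − 5·(-741) = 3911
Comparing — Policy A: J=2511, Policy B: J=2536, Policy C: J=3911. Highest is 3911 (Policy C).

3911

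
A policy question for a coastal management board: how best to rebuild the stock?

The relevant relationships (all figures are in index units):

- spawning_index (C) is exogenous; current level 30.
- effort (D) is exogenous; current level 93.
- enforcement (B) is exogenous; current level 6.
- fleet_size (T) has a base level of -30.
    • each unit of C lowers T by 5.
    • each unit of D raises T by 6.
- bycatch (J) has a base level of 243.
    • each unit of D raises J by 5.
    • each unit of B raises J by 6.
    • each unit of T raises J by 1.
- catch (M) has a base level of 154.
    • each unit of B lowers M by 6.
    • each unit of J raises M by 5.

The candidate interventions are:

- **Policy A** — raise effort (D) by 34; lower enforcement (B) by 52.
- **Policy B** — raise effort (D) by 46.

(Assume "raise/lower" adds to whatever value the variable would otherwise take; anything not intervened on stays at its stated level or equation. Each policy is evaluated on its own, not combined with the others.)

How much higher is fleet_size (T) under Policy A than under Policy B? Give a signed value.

-72

Policy A (D + 34, B − 52):
  C = 30
  D = 93 + 34 = 127
  T = -30 − 5·30 + 6·127 = 582
Policy B (D + 46):
  C = 30
  D = 93 + 46 = 139
  T = -30 − 5·30 + 6·139 = 654
T: 582 − 654 = -72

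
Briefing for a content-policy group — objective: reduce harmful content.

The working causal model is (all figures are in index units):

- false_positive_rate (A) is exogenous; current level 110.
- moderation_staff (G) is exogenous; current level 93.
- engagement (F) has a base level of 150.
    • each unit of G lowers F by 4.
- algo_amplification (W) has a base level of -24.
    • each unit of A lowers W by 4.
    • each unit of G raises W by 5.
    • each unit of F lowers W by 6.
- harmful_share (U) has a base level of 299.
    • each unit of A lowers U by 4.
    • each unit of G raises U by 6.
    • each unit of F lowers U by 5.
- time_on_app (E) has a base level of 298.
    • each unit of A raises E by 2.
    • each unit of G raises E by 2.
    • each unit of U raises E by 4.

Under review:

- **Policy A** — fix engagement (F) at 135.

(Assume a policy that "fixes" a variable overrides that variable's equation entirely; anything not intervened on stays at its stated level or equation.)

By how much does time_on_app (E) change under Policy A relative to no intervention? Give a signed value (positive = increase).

-7140

Baseline:
  A = 110
  G = 93
  F = 150 − 4·93 = -222
  U = 299 − 4·110 + 6·93 − 5·(-222) = 1527
  E = 298 + 2·110 + 2·93 + 4·1527 = 6812
Policy A (F := 135):
  A = 110
  G = 93
  F = 135
  U = 299 − 4·110 + 6·93 − 5·135 = -258
  E = 298 + 2·110 + 2·93 + 4·(-258) = -328
Change in E: -328 − 6812 = -7140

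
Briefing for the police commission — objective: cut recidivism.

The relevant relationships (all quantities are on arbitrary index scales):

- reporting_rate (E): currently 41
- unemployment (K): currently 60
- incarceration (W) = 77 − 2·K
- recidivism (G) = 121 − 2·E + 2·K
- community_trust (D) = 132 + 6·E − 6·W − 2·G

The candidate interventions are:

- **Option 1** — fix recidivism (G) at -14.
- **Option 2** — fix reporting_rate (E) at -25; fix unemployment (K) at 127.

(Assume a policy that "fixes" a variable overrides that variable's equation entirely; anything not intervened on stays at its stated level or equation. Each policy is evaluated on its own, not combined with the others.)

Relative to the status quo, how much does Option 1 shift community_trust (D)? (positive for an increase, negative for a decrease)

Baseline:
  E = 41
  K = 60
  W = 77 − 2·60 = -43
  G = 121 − 2·41 + 2·60 = 159
  D = 132 + 6·41 − 6·(-43) − 2·159 = 318
Option 1 (G := -14):
  E = 41
  K = 60
  W = 77 − 2·60 = -43
  G = -14
  D = 132 + 6·41 − 6·(-43) − 2·(-14) = 664
Change in D: 664 − 318 = 346

346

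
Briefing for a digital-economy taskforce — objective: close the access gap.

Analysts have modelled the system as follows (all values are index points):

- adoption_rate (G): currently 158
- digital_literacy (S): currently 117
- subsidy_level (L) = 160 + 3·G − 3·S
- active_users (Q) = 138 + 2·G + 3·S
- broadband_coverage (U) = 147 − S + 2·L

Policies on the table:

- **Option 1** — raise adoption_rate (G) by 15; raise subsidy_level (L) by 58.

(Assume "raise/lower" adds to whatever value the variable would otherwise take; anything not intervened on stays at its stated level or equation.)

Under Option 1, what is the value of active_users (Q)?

Option 1 (G + 15, L + 58):
  G = 158 + 15 = 173
  S = 117
  Q = 138 + 2·173 + 3·117 = 835

835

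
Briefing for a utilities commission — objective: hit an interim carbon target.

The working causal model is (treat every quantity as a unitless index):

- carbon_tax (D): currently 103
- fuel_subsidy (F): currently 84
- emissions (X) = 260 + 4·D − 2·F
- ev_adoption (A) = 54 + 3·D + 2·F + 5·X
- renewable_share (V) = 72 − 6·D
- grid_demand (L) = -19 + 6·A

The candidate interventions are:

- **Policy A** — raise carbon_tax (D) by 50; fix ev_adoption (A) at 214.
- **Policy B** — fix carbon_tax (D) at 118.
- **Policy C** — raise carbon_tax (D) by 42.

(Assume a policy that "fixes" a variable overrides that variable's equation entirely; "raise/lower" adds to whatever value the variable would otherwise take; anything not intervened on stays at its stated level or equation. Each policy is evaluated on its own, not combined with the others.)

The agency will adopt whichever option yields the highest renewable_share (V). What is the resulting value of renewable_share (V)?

Policy A (D + 50, A := 214):
  D = 103 + 50 = 153
  V = 72 − 6·153 = -846
Policy B (D := 118):
  D = 118
  V = 72 − 6·118 = -636
Policy C (D + 42):
  D = 103 + 42 = 145
  V = 72 − 6·145 = -798
Comparing — Policy A: V=-846, Policy B: V=-636, Policy C: V=-798. Highest is -636 (Policy B).

-636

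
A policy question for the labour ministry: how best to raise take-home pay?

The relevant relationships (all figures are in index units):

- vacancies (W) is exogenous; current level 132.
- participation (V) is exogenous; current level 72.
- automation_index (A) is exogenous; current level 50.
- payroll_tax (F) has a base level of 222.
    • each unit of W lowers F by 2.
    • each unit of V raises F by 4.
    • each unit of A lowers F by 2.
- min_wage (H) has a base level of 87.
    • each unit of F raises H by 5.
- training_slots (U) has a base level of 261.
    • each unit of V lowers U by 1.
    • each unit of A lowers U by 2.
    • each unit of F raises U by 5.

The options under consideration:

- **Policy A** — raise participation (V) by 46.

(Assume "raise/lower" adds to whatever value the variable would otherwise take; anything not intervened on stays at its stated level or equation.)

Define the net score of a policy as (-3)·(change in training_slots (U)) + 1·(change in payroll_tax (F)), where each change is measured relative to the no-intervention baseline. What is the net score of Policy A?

Baseline:
  W = 132
  V = 72
  A = 50
  F = 222 − 2·132 + 4·72 − 2·50 = 146
  U = 261 − 72 − 2·50 + 5·146 = 819
Policy A (V + 46):
  W = 132
  V = 72 + 46 = 118
  A = 50
  F = 222 − 2·132 + 4·118 − 2·50 = 330
  U = 261 − 118 − 2·50 + 5·330 = 1693
ΔU = 1693 − 819 = 874; ΔF = 330 − 146 = 184
Score = (-3)·874 + 1·184 = -2438

-2438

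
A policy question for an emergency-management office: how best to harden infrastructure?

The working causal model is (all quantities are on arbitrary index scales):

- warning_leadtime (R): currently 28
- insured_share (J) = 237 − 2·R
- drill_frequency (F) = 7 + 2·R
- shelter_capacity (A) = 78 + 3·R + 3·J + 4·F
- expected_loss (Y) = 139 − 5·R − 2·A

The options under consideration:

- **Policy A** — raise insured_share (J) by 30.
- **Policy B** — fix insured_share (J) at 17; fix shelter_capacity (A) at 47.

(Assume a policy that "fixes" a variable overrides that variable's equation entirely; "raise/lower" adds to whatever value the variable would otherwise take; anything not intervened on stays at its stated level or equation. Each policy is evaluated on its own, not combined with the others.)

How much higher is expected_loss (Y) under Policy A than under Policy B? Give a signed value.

-2000

Policy A (J + 30):
  R = 28
  J = 237 − 2·28 (+30 from intervention) = 211
  F = 7 + 2·28 = 63
  A = 78 + 3·28 + 3·211 + 4·63 = 1047
  Y = 139 − 5·28 − 2·1047 = -2095
Policy B (J := 17, A := 47):
  R = 28
  J = 17
  F = 7 + 2·28 = 63
  A = 47
  Y = 139 − 5·28 − 2·47 = -95
Y: -2095 − (-95) = -2000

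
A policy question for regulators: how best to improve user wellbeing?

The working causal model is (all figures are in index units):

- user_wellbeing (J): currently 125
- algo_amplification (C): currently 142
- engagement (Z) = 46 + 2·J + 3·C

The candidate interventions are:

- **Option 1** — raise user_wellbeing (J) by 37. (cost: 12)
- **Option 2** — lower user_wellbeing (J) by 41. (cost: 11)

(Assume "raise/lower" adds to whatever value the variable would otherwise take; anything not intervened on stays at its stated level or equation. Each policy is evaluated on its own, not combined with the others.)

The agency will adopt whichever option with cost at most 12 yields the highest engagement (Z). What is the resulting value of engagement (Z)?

796

Option 1 (J + 37):
  J = 125 + 37 = 162
  C = 142
  Z = 46 + 2·162 + 3·142 = 796
Option 2 (J − 41):
  J = 125 − 41 = 84
  C = 142
  Z = 46 + 2·84 + 3·142 = 640
Comparing — Option 1: Z=796, Option 2: Z=640. Highest is 796 (Option 1).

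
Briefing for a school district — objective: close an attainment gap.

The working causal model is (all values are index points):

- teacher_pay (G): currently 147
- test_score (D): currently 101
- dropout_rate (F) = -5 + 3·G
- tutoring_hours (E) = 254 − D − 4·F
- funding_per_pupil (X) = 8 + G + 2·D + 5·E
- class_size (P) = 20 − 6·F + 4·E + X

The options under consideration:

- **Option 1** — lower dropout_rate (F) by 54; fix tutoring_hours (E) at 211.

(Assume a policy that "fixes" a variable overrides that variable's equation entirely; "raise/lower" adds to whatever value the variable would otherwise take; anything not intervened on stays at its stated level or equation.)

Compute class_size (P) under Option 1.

Option 1 (F − 54, E := 211):
  G = 147
  D = 101
  F = -5 + 3·147 (−54 from intervention) = 382
  E = 211
  X = 8 + 147 + 2·101 + 5·211 = 1412
  P = 20 − 6·382 + 4·211 + 1412 = -16

-16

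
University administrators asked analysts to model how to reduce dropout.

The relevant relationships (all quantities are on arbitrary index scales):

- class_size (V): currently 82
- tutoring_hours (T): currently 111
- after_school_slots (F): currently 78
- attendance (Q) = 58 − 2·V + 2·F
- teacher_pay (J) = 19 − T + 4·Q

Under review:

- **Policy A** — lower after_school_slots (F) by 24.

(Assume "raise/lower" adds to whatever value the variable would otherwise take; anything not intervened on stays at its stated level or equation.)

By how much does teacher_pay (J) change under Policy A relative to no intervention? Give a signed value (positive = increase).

Baseline:
  V = 82
  T = 111
  F = 78
  Q = 58 − 2·82 + 2·78 = 50
  J = 19 − 111 + 4·50 = 108
Policy A (F − 24):
  V = 82
  T = 111
  F = 78 − 24 = 54
  Q = 58 − 2·82 + 2·54 = 2
  J = 19 − 111 + 4·2 = -84
Change in J: -84 − 108 = -192

-192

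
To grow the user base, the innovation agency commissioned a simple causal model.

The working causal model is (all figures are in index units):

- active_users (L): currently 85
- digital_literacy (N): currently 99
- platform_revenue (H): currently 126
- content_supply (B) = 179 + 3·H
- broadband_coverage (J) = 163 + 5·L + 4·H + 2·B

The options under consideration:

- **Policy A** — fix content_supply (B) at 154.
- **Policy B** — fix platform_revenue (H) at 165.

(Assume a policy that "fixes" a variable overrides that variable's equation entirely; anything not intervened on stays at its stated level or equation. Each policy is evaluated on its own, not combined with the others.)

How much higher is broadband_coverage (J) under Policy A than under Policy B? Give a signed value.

-1196

Policy A (B := 154):
  L = 85
  H = 126
  B = 154
  J = 163 + 5·85 + 4·126 + 2·154 = 1400
Policy B (H := 165):
  L = 85
  H = 165
  B = 179 + 3·165 = 674
  J = 163 + 5·85 + 4·165 + 2·674 = 2596
J: 1400 − 2596 = -1196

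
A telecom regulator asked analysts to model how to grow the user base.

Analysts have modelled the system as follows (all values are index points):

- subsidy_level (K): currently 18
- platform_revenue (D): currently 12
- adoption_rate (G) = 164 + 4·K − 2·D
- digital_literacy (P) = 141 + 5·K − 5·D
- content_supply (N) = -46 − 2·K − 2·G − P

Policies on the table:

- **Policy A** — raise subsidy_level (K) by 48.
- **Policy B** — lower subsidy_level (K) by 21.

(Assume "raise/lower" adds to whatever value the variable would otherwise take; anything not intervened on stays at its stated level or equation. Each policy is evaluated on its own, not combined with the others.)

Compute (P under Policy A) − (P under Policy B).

Policy A (K + 48):
  K = 18 + 48 = 66
  D = 12
  P = 141 + 5·66 − 5·12 = 411
Policy B (K − 21):
  K = 18 − 21 = -3
  D = 12
  P = 141 + 5·(-3) − 5·12 = 66
P: 411 − 66 = 345

345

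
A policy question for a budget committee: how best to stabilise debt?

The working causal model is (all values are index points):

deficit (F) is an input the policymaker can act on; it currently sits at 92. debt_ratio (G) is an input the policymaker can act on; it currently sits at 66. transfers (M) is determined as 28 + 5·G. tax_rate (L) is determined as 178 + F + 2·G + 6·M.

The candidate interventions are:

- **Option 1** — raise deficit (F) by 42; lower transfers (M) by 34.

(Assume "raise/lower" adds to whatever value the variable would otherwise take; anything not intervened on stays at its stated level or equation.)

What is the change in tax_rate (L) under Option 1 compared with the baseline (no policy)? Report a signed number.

Baseline:
  F = 92
  G = 66
  M = 28 + 5·66 = 358
  L = 178 + 92 + 2·66 + 6·358 = 2550
Option 1 (F + 42, M − 34):
  F = 92 + 42 = 134
  G = 66
  M = 28 + 5·66 (−34 from intervention) = 324
  L = 178 + 134 + 2·66 + 6·324 = 2388
Change in L: 2388 − 2550 = -162

-162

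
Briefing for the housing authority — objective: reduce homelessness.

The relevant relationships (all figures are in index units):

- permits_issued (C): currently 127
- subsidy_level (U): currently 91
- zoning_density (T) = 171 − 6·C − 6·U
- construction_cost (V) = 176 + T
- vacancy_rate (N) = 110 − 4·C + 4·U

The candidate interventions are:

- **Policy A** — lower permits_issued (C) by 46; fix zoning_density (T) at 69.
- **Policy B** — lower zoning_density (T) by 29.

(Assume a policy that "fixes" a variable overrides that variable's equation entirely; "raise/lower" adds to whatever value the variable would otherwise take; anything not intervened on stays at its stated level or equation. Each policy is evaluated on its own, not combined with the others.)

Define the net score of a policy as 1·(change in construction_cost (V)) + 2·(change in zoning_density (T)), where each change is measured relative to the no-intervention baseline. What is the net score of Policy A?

Baseline:
  C = 127
  U = 91
  T = 171 − 6·127 − 6·91 = -1137
  V = 176 + (-1137) = -961
Policy A (C − 46, T := 69):
  C = 127 − 46 = 81
  U = 91
  T = 69
  V = 176 + 69 = 245
ΔV = 245 − (-961) = 1206; ΔT = 69 − (-1137) = 1206
Score = 1·1206 + 2·1206 = 3618

3618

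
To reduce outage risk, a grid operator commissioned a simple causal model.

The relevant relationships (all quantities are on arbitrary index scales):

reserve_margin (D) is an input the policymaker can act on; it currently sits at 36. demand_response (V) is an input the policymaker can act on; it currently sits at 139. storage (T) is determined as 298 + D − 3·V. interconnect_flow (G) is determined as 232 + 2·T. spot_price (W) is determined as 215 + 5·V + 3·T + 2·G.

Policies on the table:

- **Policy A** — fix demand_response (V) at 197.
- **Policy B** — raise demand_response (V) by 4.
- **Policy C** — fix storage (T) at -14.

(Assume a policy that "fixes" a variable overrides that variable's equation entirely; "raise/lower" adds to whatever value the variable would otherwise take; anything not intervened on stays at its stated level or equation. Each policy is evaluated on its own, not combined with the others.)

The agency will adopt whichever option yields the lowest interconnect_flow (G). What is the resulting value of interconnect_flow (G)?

-282

Policy A (V := 197):
  D = 36
  V = 197
  T = 298 + 36 − 3·197 = -257
  G = 232 + 2·(-257) = -282
Policy B (V + 4):
  D = 36
  V = 139 + 4 = 143
  T = 298 + 36 − 3·143 = -95
  G = 232 + 2·(-95) = 42
Policy C (T := -14):
  D = 36
  V = 139
  T = -14
  G = 232 + 2·(-14) = 204
Comparing — Policy A: G=-282, Policy B: G=42, Policy C: G=204. Lowest is -282 (Policy A).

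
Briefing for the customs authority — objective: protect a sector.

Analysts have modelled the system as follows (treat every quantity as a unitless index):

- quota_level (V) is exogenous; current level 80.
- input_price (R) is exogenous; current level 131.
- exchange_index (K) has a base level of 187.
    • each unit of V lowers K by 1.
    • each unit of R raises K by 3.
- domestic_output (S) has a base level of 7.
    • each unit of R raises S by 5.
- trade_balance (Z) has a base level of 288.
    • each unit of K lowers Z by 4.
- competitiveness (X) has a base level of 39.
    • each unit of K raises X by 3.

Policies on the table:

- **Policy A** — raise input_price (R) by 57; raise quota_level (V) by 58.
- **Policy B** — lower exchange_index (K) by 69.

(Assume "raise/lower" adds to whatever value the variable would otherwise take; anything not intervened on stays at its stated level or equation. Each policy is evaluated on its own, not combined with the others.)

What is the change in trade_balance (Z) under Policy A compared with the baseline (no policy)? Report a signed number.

Baseline:
  V = 80
  R = 131
  K = 187 − 80 + 3·131 = 500
  Z = 288 − 4·500 = -1712
Policy A (R + 57, V + 58):
  V = 80 + 58 = 138
  R = 131 + 57 = 188
  K = 187 − 138 + 3·188 = 613
  Z = 288 − 4·613 = -2164
Change in Z: -2164 − (-1712) = -452

-452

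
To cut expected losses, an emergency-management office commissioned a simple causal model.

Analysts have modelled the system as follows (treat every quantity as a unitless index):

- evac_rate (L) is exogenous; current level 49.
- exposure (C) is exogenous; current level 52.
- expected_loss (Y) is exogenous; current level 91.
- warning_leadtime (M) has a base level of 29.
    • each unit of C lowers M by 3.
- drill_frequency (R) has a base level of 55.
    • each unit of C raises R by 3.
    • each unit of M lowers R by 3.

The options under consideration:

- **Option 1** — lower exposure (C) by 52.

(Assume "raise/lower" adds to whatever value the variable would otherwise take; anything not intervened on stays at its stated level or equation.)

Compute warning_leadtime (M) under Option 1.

Option 1 (C − 52):
  C = 52 − 52 = 0
  M = 29 − 3·0 = 29

29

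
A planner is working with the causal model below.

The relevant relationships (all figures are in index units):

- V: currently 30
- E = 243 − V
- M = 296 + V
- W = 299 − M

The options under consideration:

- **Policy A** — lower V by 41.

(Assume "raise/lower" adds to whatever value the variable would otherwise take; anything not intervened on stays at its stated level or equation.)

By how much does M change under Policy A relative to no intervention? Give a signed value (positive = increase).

Baseline:
  V = 30
  M = 296 + 30 = 326
Policy A (V − 41):
  V = 30 − 41 = -11
  M = 296 + (-11) = 285
Change in M: 285 − 326 = -41

-41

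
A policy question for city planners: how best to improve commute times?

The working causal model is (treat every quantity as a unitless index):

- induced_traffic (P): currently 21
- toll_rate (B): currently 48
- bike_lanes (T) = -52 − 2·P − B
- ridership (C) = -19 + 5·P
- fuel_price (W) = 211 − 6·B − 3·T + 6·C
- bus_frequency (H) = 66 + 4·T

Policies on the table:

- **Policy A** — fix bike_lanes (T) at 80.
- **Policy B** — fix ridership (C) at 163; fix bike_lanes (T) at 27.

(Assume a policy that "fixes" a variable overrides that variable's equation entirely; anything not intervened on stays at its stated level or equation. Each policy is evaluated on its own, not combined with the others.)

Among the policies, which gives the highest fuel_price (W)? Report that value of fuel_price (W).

820

Policy A (T := 80):
  P = 21
  B = 48
  T = 80
  C = -19 + 5·21 = 86
  W = 211 − 6·48 − 3·80 + 6·86 = 199
Policy B (C := 163, T := 27):
  P = 21
  B = 48
  T = 27
  C = 163
  W = 211 − 6·48 − 3·27 + 6·163 = 820
Comparing — Policy A: W=199, Policy B: W=820. Highest is 820 (Policy B).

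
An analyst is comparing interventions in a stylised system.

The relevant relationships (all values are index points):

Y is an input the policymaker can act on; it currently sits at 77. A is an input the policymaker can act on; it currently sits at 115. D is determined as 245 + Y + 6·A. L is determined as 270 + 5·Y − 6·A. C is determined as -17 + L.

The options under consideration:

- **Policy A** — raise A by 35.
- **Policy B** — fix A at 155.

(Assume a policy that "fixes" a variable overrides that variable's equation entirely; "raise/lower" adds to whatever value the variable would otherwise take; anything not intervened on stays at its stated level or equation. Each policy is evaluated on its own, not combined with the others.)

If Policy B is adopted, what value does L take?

Policy B (A := 155):
  Y = 77
  A = 155
  L = 270 + 5·77 − 6·155 = -275

-275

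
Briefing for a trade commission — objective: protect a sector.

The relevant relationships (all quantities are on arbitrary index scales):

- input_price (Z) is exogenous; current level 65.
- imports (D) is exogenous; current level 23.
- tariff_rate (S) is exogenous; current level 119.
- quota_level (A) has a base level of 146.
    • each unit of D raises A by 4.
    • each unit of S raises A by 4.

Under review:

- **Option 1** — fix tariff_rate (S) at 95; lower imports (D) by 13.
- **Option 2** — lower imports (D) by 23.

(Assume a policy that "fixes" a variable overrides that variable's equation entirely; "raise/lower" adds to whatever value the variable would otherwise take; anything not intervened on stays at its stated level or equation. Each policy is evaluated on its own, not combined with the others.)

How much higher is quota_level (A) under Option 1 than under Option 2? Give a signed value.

-56

Option 1 (S := 95, D − 13):
  D = 23 − 13 = 10
  S = 95
  A = 146 + 4·10 + 4·95 = 566
Option 2 (D − 23):
  D = 23 − 23 = 0
  S = 119
  A = 146 + 4·0 + 4·119 = 622
A: 566 − 622 = -56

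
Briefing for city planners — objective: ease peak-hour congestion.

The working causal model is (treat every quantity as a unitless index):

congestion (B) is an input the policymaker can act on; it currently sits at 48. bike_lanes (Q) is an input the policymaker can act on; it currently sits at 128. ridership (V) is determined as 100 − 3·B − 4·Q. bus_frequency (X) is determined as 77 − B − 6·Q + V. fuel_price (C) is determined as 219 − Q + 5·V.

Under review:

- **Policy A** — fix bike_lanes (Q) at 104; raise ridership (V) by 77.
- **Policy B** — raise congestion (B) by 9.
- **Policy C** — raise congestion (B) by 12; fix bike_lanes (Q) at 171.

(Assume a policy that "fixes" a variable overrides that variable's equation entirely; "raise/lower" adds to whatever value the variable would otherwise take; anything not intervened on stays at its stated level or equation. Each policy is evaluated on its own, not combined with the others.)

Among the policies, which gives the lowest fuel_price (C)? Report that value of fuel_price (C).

Policy A (Q := 104, V + 77):
  B = 48
  Q = 104
  V = 100 − 3·48 − 4·104 (+77 from intervention) = -383
  C = 219 − 104 + 5·(-383) = -1800
Policy B (B + 9):
  B = 48 + 9 = 57
  Q = 128
  V = 100 − 3·57 − 4·128 = -583
  C = 219 − 128 + 5·(-583) = -2824
Policy C (B + 12, Q := 171):
  B = 48 + 12 = 60
  Q = 171
  V = 100 − 3·60 − 4·171 = -764
  C = 219 − 171 + 5·(-764) = -3772
Comparing — Policy A: C=-1800, Policy B: C=-2824, Policy C: C=-3772. Lowest is -3772 (Policy C).

-3772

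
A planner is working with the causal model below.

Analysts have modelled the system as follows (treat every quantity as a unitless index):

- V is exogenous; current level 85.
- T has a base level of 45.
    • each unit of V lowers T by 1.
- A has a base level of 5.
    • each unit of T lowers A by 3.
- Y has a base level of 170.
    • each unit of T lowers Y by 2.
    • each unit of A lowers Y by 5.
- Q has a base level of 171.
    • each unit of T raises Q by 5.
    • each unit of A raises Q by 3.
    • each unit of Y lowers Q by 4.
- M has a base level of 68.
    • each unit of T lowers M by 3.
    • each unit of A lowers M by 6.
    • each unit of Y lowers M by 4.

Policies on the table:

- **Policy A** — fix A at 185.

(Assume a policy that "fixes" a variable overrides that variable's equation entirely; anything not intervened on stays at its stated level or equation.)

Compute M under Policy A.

Policy A (A := 185):
  V = 85
  T = 45 − 85 = -40
  A = 185
  Y = 170 − 2·(-40) − 5·185 = -675
  M = 68 − 3·(-40) − 6·185 − 4·(-675) = 1778

1778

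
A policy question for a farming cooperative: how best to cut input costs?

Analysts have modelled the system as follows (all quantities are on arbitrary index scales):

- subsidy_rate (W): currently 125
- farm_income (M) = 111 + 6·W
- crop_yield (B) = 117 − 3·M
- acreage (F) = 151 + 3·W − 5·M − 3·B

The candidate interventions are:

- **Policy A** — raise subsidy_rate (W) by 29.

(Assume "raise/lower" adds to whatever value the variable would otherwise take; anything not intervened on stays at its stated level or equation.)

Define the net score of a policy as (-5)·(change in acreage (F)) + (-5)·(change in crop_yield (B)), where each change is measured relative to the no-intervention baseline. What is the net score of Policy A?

-1305

Baseline:
  W = 125
  M = 111 + 6·125 = 861
  B = 117 − 3·861 = -2466
  F = 151 + 3·125 − 5·861 − 3·(-2466) = 3619
Policy A (W + 29):
  W = 125 + 29 = 154
  M = 111 + 6·154 = 1035
  B = 117 − 3·1035 = -2988
  F = 151 + 3·154 − 5·1035 − 3·(-2988) = 4402
ΔF = 4402 − 3619 = 783; ΔB = -2988 − (-2466) = -522
Score = (-5)·783 + (-5)·(-522) = -1305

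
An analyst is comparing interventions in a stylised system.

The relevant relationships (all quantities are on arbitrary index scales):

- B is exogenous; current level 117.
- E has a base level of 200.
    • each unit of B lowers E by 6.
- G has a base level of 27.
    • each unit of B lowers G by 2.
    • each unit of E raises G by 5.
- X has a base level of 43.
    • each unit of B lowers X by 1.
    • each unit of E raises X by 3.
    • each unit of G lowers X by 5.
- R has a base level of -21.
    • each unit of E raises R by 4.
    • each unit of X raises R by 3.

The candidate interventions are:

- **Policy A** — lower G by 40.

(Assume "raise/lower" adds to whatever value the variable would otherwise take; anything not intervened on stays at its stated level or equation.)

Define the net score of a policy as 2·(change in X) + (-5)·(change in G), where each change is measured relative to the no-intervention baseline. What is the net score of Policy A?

Baseline:
  B = 117
  E = 200 − 6·117 = -502
  G = 27 − 2·117 + 5·(-502) = -2717
  X = 43 − 117 + 3·(-502) − 5·(-2717) = 12005
Policy A (G − 40):
  B = 117
  E = 200 − 6·117 = -502
  G = 27 − 2·117 + 5·(-502) (−40 from intervention) = -2757
  X = 43 − 117 + 3·(-502) − 5·(-2757) = 12205
ΔX = 12205 − 12005 = 200; ΔG = -2757 − (-2717) = -40
Score = 2·200 + (-5)·(-40) = 600

600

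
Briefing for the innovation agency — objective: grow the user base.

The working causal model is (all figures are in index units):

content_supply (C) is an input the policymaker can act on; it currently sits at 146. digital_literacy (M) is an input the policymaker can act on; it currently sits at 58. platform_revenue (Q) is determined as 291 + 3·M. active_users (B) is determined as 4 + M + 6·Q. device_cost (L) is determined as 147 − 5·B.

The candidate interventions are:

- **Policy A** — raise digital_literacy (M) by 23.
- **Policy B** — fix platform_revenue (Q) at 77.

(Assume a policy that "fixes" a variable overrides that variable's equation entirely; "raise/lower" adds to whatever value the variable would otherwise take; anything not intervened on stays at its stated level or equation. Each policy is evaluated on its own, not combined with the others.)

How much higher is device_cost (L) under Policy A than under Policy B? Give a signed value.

Policy A (M + 23):
  M = 58 + 23 = 81
  Q = 291 + 3·81 = 534
  B = 4 + 81 + 6·534 = 3289
  L = 147 − 5·3289 = -16298
Policy B (Q := 77):
  M = 58
  Q = 77
  B = 4 + 58 + 6·77 = 524
  L = 147 − 5·524 = -2473
L: -16298 − (-2473) = -13825

-13825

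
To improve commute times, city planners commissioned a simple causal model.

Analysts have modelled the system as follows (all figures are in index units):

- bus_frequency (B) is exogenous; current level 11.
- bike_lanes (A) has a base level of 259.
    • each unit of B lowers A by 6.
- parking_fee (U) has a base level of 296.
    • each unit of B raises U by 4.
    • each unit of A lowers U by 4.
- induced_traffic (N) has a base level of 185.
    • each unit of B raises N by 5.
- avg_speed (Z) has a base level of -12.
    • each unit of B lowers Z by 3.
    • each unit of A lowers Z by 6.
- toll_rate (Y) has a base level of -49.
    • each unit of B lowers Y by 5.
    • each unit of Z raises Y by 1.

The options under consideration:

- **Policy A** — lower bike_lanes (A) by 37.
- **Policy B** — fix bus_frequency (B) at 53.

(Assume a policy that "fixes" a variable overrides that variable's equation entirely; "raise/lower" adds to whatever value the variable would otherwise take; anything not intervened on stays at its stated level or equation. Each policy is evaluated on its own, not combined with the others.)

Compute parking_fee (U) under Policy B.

Policy B (B := 53):
  B = 53
  A = 259 − 6·53 = -59
  U = 296 + 4·53 − 4·(-59) = 744

744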